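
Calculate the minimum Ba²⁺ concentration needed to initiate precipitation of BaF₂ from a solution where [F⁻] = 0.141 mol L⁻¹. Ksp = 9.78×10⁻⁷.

4.92×10⁻⁵ M

Each salt precipitates once Q = Ksp for that salt.
BaF₂(s) ⇌ Ba²⁺(aq) + 2 F⁻(aq)
Ksp = [Ba²⁺][F⁻]^2 = [Ba²⁺](0.141)^2
[Ba²⁺] = 9.78×10⁻⁷ / (0.141)^2 = 4.92×10⁻⁵
[Ba²⁺] = 4.92×10⁻⁵ mol L⁻¹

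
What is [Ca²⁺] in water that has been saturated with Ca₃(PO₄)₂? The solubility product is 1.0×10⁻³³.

Ca₃(PO₄)₂(s) ⇌ 3 Ca²⁺(aq) + 2 PO₄³⁻(aq)
Let s be the molar solubility. Then [Ca²⁺] = 3s and [PO₄³⁻] = 2s.
Ksp = [Ca²⁺]^3[PO₄³⁻]^2 = (3s)^3 · (2s)^2 = 108s^5 = 1.0×10⁻³³
s = 9.8×10⁻⁸ mol/L
[Ca²⁺] = 3s = 3.0×10⁻⁷ mol/L

3.0×10⁻⁷ M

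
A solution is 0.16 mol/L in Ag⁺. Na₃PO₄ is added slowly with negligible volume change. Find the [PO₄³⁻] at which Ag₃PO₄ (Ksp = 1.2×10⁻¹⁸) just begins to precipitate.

2.9×10⁻¹⁶ M

A salt starts to precipitate once the ion product Q reaches its Ksp.
Ag₃PO₄(s) ⇌ 3 Ag⁺(aq) + PO₄³⁻(aq)
Ksp = [Ag⁺]^3[PO₄³⁻] = [PO₄³⁻](0.16)^3
[PO₄³⁻] = 1.2×10⁻¹⁸ / (0.16)^3 = 2.9×10⁻¹⁶
[PO₄³⁻] = 2.9×10⁻¹⁶ mol/L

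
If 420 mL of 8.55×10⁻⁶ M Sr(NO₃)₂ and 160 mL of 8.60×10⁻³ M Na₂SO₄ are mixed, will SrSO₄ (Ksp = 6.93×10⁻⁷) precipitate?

No

The combined volume is 580 mL.
[Sr²⁺] = (8.55×10⁻⁶)(420)/580 = 6.19×10⁻⁶ M
[SO₄²⁻] = (8.60×10⁻³)(160)/580 = 2.37×10⁻³ M
Q = [Sr²⁺][SO₄²⁻] = 1.47×10⁻⁸
Q = 1.47×10⁻⁸ < Ksp = 6.93×10⁻⁷, so the solution is unsaturated and no precipitate forms.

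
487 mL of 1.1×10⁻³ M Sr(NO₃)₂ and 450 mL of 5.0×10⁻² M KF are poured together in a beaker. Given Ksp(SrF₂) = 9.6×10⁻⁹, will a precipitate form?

Yes

After mixing, V = 487 mL + 450 mL = 937 mL.
[Sr²⁺] = (1.1×10⁻³)(487)/937 = 5.7×10⁻⁴ M
[F⁻] = (5.0×10⁻²)(450)/937 = 2.4×10⁻² M
Q = [Sr²⁺][F⁻]^2 = 3.3×10⁻⁷
Because Q > Ksp (3.3×10⁻⁷ vs 9.6×10⁻⁹), a precipitate of SrF₂ forms.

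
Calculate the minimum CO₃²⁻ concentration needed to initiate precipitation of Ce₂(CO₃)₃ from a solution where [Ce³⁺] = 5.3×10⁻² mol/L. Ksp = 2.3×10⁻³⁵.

2.0×10⁻¹¹ M

Each salt precipitates once Q = Ksp for that salt.
Ce₂(CO₃)₃(s) ⇌ 2 Ce³⁺(aq) + 3 CO₃²⁻(aq)
Ksp = [Ce³⁺]^2[CO₃²⁻]^3 = [CO₃²⁻]^3(5.3×10⁻²)^2
[CO₃²⁻]^3 = 2.3×10⁻³⁵ / (5.3×10⁻²)^2 = 8.2×10⁻³³
[CO₃²⁻] = 2.0×10⁻¹¹ mol/L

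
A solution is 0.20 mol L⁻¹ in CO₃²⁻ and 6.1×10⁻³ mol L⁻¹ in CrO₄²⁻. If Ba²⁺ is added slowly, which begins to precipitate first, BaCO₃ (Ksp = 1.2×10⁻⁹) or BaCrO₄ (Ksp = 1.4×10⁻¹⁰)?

BaCO₃

Each salt precipitates once Q = Ksp for that salt.
For BaCO₃: [Ba²⁺] = (Ksp/[CO₃²⁻]) = 6.0×10⁻⁹ mol L⁻¹
For BaCrO₄: [Ba²⁺] = (Ksp/[CrO₄²⁻]) = 2.3×10⁻⁸ mol L⁻¹
The smaller threshold [Ba²⁺] is reached first, so BaCO₃ precipitates first.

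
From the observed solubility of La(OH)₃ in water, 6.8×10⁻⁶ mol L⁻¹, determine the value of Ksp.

La(OH)₃(s) ⇌ La³⁺(aq) + 3 OH⁻(aq)
If s mol/L of La(OH)₃ dissolves, [La³⁺] = s and [OH⁻] = 3s.
Ksp = [La³⁺][OH⁻]^3 = s · (3s)^3 = 27s^4
Ksp = 27 × (6.8×10⁻⁶)^4 = 5.8×10⁻²⁰

Ksp = 5.8×10⁻²⁰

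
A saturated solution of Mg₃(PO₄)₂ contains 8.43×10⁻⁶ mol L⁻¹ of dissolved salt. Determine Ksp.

Ksp = 4.60×10⁻²⁴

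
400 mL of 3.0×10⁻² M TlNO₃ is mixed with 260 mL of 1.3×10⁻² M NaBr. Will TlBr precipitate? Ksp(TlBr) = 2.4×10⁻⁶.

After mixing, V = 400 mL + 260 mL = 660 mL.
[Tl⁺] = (3.0×10⁻²)(400)/660 = 1.8×10⁻² M
[Br⁻] = (1.3×10⁻²)(260)/660 = 5.1×10⁻³ M
Q = [Tl⁺][Br⁻] = 9.3×10⁻⁵
Since Q (9.3×10⁻⁵) exceeds Ksp (2.4×10⁻⁶), TlBr will precipitate.

Yes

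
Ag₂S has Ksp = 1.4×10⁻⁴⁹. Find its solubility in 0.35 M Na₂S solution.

Ag₂S(s) ⇌ 2 Ag⁺(aq) + S²⁻(aq)
S²⁻ is already present at 0.35 M. If s mol/L of Ag₂S dissolves, [Ag⁺] = 2s while [S²⁻] ≈ 0.35 M.
Ksp = [Ag⁺]^2[S²⁻] = (2s)^2(0.35)
(2s)^2 = 1.4×10⁻⁴⁹ / (0.35) = 4.0×10⁻⁴⁹
s = 3.2×10⁻²⁵ M

3.2×10⁻²⁵ M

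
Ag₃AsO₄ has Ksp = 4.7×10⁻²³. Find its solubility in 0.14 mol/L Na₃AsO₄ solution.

Ag₃AsO₄(s) ⇌ 3 Ag⁺(aq) + AsO₄³⁻(aq)
The solution already contains AsO₄³⁻ at 0.14 mol/L. Let s be the molar solubility of Ag₃AsO₄.
[AsO₄³⁻] ≈ 0.14 mol/L (common ion dominates); [Ag⁺] = 3s.
Ksp = [Ag⁺]^3[AsO₄³⁻] = (3s)^3(0.14)
(3s)^3 = 4.7×10⁻²³ / (0.14) = 3.4×10⁻²²
s = 2.3×10⁻⁸ mol/L

2.3×10⁻⁸ M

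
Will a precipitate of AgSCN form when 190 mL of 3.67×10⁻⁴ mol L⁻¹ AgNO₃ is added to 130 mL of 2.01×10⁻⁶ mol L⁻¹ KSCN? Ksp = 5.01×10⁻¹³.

Yes

Total volume after mixing = 190 + 130 = 320 mL.
[Ag⁺] = (3.67×10⁻⁴)(190)/320 = 2.18×10⁻⁴ mol L⁻¹
[SCN⁻] = (2.01×10⁻⁶)(130)/320 = 8.17×10⁻⁷ mol L⁻¹
Q = [Ag⁺][SCN⁻] = 1.78×10⁻¹⁰
Q = 1.78×10⁻¹⁰ > Ksp = 5.01×10⁻¹³, so the solution is supersaturated and AgSCN precipitates.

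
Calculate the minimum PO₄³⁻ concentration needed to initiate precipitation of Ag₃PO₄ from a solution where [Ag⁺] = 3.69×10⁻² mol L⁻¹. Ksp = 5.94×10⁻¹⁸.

Precipitation begins when Q = Ksp.
Ag₃PO₄(s) ⇌ 3 Ag⁺(aq) + PO₄³⁻(aq)
Ksp = [Ag⁺]^3[PO₄³⁻] = [PO₄³⁻](3.69×10⁻²)^3
[PO₄³⁻] = 5.94×10⁻¹⁸ / (3.69×10⁻²)^3 = 1.18×10⁻¹³
[PO₄³⁻] = 1.18×10⁻¹³ mol L⁻¹

1.18×10⁻¹³ M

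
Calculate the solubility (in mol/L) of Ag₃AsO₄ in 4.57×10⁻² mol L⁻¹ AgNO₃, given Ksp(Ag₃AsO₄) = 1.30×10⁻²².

1.36×10⁻¹⁸ M

Ag₃AsO₄(s) ⇌ 3 Ag⁺(aq) + AsO₄³⁻(aq)
The solution already contains Ag⁺ at 4.57×10⁻² mol L⁻¹. Let s be the molar solubility of Ag₃AsO₄.
[Ag⁺] ≈ 4.57×10⁻² mol L⁻¹ (common ion dominates); [AsO₄³⁻] = s.
Ksp = [Ag⁺]^3[AsO₄³⁻] = (4.57×10⁻²)^3s
s = 1.30×10⁻²² / (4.57×10⁻²)^3 = 1.36×10⁻¹⁸
s = 1.36×10⁻¹⁸ mol L⁻¹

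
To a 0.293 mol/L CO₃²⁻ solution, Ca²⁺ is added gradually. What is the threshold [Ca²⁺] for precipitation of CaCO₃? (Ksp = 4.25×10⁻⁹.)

1.45×10⁻⁸ M

Precipitation begins when Q = Ksp.
CaCO₃(s) ⇌ Ca²⁺(aq) + CO₃²⁻(aq)
Ksp = [Ca²⁺][CO₃²⁻] = [Ca²⁺](0.293)
[Ca²⁺] = 4.25×10⁻⁹ / (0.293) = 1.45×10⁻⁸
[Ca²⁺] = 1.45×10⁻⁸ mol/L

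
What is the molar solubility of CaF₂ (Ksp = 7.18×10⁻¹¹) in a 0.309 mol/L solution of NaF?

CaF₂(s) ⇌ Ca²⁺(aq) + 2 F⁻(aq)
The solution already contains F⁻ at 0.309 mol/L. Let s be the molar solubility of CaF₂.
[F⁻] ≈ 0.309 mol/L (common ion dominates); [Ca²⁺] = s.
Ksp = [Ca²⁺][F⁻]^2 = s(0.309)^2
s = 7.18×10⁻¹¹ / (0.309)^2 = 7.52×10⁻¹⁰
s = 7.52×10⁻¹⁰ mol/L

7.52×10⁻¹⁰ M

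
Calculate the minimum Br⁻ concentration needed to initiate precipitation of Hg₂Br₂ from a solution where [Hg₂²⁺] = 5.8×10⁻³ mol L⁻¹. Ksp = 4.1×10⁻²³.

Precipitation begins when Q = Ksp.
Hg₂Br₂(s) ⇌ Hg₂²⁺(aq) + 2 Br⁻(aq)
Ksp = [Hg₂²⁺][Br⁻]^2 = [Br⁻]^2(5.8×10⁻³)
[Br⁻]^2 = 4.1×10⁻²³ / (5.8×10⁻³) = 7.1×10⁻²¹
[Br⁻] = 8.4×10⁻¹¹ mol L⁻¹

8.4×10⁻¹¹ M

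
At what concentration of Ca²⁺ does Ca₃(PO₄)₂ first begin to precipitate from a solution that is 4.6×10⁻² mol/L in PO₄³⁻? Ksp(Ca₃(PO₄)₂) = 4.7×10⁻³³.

1.3×10⁻¹⁰ M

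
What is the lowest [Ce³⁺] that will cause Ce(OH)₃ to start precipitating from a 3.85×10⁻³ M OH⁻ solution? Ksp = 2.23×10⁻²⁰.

3.91×10⁻¹³ M

The threshold for precipitation is Q = Ksp.
Ce(OH)₃(s) ⇌ Ce³⁺(aq) + 3 OH⁻(aq)
Ksp = [Ce³⁺][OH⁻]^3 = [Ce³⁺](3.85×10⁻³)^3
[Ce³⁺] = 2.23×10⁻²⁰ / (3.85×10⁻³)^3 = 3.91×10⁻¹³
[Ce³⁺] = 3.91×10⁻¹³ M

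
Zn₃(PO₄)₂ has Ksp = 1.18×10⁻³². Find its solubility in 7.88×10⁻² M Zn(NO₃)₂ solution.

Zn₃(PO₄)₂(s) ⇌ 3 Zn²⁺(aq) + 2 PO₄³⁻(aq)
Zn²⁺ is already present at 7.88×10⁻² M. If s mol/L of Zn₃(PO₄)₂ dissolves, [PO₄³⁻] = 2s while [Zn²⁺] ≈ 7.88×10⁻² M.
Ksp = [Zn²⁺]^3[PO₄³⁻]^2 = (7.88×10⁻²)^3(2s)^2
(2s)^2 = 1.18×10⁻³² / (7.88×10⁻²)^3 = 2.41×10⁻²⁹
s = 2.46×10⁻¹⁵ M

2.46×10⁻¹⁵ M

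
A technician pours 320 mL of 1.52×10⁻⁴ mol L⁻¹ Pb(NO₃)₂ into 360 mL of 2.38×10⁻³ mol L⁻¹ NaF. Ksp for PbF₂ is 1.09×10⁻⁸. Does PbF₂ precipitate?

No

The combined volume is 680 mL.
[Pb²⁺] = (1.52×10⁻⁴)(320)/680 = 7.15×10⁻⁵ mol L⁻¹
[F⁻] = (2.38×10⁻³)(360)/680 = 1.26×10⁻³ mol L⁻¹
Q = [Pb²⁺][F⁻]^2 = 1.14×10⁻¹⁰
Q = 1.14×10⁻¹⁰ < Ksp = 1.09×10⁻⁸, so the solution is unsaturated and no precipitate forms.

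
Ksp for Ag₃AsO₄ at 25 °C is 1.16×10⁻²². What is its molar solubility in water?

1.44×10⁻⁶ M

Ag₃AsO₄(s) ⇌ 3 Ag⁺(aq) + AsO₄³⁻(aq)
With molar solubility s: [Ag⁺] = 3s, [AsO₄³⁻] = s.
Ksp = [Ag⁺]^3[AsO₄³⁻] = (3s)^3 · s = 27s^4
27s^4 = 1.16×10⁻²²  ⇒  s^4 = 4.30×10⁻²⁴
Taking the 4th root, s = 1.44×10⁻⁶ mol/L.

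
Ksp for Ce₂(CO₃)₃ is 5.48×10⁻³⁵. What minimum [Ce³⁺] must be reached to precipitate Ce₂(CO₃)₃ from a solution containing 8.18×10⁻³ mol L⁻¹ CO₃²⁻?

The threshold for precipitation is Q = Ksp.
Ce₂(CO₃)₃(s) ⇌ 2 Ce³⁺(aq) + 3 CO₃²⁻(aq)
Ksp = [Ce³⁺]^2[CO₃²⁻]^3 = [Ce³⁺]^2(8.18×10⁻³)^3
[Ce³⁺]^2 = 5.48×10⁻³⁵ / (8.18×10⁻³)^3 = 1.00×10⁻²⁸
[Ce³⁺] = 1.00×10⁻¹⁴ mol L⁻¹

1.00×10⁻¹⁴ M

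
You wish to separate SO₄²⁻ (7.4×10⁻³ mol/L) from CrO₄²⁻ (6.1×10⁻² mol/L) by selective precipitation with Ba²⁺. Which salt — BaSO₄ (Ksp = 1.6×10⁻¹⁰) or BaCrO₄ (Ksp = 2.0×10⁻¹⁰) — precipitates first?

BaCrO₄

The threshold for precipitation is Q = Ksp.
For BaSO₄: [Ba²⁺] = (Ksp/[SO₄²⁻]) = 2.2×10⁻⁸ mol/L
For BaCrO₄: [Ba²⁺] = (Ksp/[CrO₄²⁻]) = 3.3×10⁻⁹ mol/L
BaCrO₄ requires the lower [Ba²⁺], so it precipitates first.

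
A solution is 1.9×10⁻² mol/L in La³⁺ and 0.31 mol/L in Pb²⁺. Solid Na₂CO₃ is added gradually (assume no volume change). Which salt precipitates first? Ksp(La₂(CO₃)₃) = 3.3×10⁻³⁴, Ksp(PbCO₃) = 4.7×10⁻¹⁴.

Each salt precipitates once Q = Ksp for that salt.
For La₂(CO₃)₃: [CO₃²⁻] = (Ksp/[La³⁺]^2)^(1/3) = 9.7×10⁻¹¹ mol/L
For PbCO₃: [CO₃²⁻] = (Ksp/[Pb²⁺]) = 1.5×10⁻¹³ mol/L
PbCO₃ requires the lower [CO₃²⁻], so it precipitates first.

PbCO₃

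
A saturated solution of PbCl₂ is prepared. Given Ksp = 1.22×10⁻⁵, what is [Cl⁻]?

PbCl₂(s) ⇌ Pb²⁺(aq) + 2 Cl⁻(aq)
For each mole of PbCl₂ that dissolves per liter, [Pb²⁺] = s and [Cl⁻] = 2s; let s denote this solubility.
Ksp = [Pb²⁺][Cl⁻]^2 = s · (2s)^2 = 4s^3 = 1.22×10⁻⁵
s = 1.45×10⁻² M
[Cl⁻] = 2s = 2.90×10⁻² M

2.90×10⁻² M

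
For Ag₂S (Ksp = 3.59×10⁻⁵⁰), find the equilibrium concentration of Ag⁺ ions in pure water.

Ag₂S(s) ⇌ 2 Ag⁺(aq) + S²⁻(aq)
With molar solubility s: [Ag⁺] = 2s, [S²⁻] = s.
Ksp = [Ag⁺]^2[S²⁻] = (2s)^2 · s = 4s^3 = 3.59×10⁻⁵⁰
s = 2.08×10⁻¹⁷ M
[Ag⁺] = 2s = 4.16×10⁻¹⁷ M

4.16×10⁻¹⁷ M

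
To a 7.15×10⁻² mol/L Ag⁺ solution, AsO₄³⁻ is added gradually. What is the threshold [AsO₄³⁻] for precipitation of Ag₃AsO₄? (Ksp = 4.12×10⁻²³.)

Precipitation begins when Q = Ksp.
Ag₃AsO₄(s) ⇌ 3 Ag⁺(aq) + AsO₄³⁻(aq)
Ksp = [Ag⁺]^3[AsO₄³⁻] = [AsO₄³⁻](7.15×10⁻²)^3
[AsO₄³⁻] = 4.12×10⁻²³ / (7.15×10⁻²)^3 = 1.13×10⁻¹⁹
[AsO₄³⁻] = 1.13×10⁻¹⁹ mol/L

1.13×10⁻¹⁹ M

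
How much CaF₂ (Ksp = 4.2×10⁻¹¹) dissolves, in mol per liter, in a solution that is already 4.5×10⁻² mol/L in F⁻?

2.1×10⁻⁸ M

CaF₂(s) ⇌ Ca²⁺(aq) + 2 F⁻(aq)
Let s be the solubility of CaF₂ here. The common ion gives [F⁻] ≈ 4.5×10⁻² mol/L, and [Ca²⁺] = s.
Ksp = [Ca²⁺][F⁻]^2 = s(4.5×10⁻²)^2
s = 4.2×10⁻¹¹ / (4.5×10⁻²)^2 = 2.1×10⁻⁸
s = 2.1×10⁻⁸ mol/L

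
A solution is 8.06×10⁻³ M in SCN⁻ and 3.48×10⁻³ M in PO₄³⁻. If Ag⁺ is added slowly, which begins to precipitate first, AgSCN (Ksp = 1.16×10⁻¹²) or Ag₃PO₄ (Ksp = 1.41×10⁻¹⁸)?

The threshold for precipitation is Q = Ksp.
For AgSCN: [Ag⁺] = (Ksp/[SCN⁻]) = 1.44×10⁻¹⁰ M
For Ag₃PO₄: [Ag⁺] = (Ksp/[PO₄³⁻])^(1/3) = 7.40×10⁻⁶ M
AgSCN requires the lower [Ag⁺], so it precipitates first.

AgSCN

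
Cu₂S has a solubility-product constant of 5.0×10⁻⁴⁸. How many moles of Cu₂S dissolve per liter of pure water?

1.1×10⁻¹⁶ M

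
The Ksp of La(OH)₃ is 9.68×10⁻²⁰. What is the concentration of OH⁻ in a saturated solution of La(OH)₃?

2.32×10⁻⁵ M

La(OH)₃(s) ⇌ La³⁺(aq) + 3 OH⁻(aq)
Call the molar solubility s, so that [La³⁺] = s and [OH⁻] = 3s.
Ksp = [La³⁺][OH⁻]^3 = s · (3s)^3 = 27s^4 = 9.68×10⁻²⁰
s = 7.74×10⁻⁶ M
[OH⁻] = 3s = 2.32×10⁻⁵ M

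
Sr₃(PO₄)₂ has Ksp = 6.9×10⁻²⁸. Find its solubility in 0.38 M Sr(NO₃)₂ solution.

5.6×10⁻¹⁴ M

Sr₃(PO₄)₂(s) ⇌ 3 Sr²⁺(aq) + 2 PO₄³⁻(aq)
Let s be the solubility of Sr₃(PO₄)₂ here. The common ion gives [Sr²⁺] ≈ 0.38 M, and [PO₄³⁻] = 2s.
Ksp = [Sr²⁺]^3[PO₄³⁻]^2 = (0.38)^3(2s)^2
(2s)^2 = 6.9×10⁻²⁸ / (0.38)^3 = 1.3×10⁻²⁶
s = 5.6×10⁻¹⁴ M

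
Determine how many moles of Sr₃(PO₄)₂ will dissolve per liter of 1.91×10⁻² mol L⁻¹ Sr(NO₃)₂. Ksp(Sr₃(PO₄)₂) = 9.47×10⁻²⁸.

5.83×10⁻¹² M

Sr₃(PO₄)₂(s) ⇌ 3 Sr²⁺(aq) + 2 PO₄³⁻(aq)
Let s be the solubility of Sr₃(PO₄)₂ here. The common ion gives [Sr²⁺] ≈ 1.91×10⁻² mol L⁻¹, and [PO₄³⁻] = 2s.
Ksp = [Sr²⁺]^3[PO₄³⁻]^2 = (1.91×10⁻²)^3(2s)^2
(2s)^2 = 9.47×10⁻²⁸ / (1.91×10⁻²)^3 = 1.36×10⁻²²
s = 5.83×10⁻¹² mol L⁻¹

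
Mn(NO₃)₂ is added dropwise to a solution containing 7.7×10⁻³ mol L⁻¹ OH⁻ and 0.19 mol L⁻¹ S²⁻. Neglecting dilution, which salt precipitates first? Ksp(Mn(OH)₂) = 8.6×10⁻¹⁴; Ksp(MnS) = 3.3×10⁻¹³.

MnS

A salt starts to precipitate once the ion product Q reaches its Ksp.
For Mn(OH)₂: [Mn²⁺] = (Ksp/[OH⁻]^2) = 1.5×10⁻⁹ mol L⁻¹
For MnS: [Mn²⁺] = (Ksp/[S²⁻]) = 1.7×10⁻¹² mol L⁻¹
Since MnS needs less Mn²⁺ to reach saturation, it precipitates first.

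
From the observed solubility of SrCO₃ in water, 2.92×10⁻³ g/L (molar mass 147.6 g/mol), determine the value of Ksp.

Ksp = 3.91×10⁻¹⁰

Molar solubility s = (2.92×10⁻³ g/L) / (147.6 g/mol) = 1.9783×10⁻⁵ mol/L
SrCO₃(s) ⇌ Sr²⁺(aq) + CO₃²⁻(aq)
Let s be the molar solubility. Then [Sr²⁺] = s and [CO₃²⁻] = s.
Ksp = [Sr²⁺][CO₃²⁻] = s · s = s^2
Ksp = (1.9783×10⁻⁵)^2 = 3.91×10⁻¹⁰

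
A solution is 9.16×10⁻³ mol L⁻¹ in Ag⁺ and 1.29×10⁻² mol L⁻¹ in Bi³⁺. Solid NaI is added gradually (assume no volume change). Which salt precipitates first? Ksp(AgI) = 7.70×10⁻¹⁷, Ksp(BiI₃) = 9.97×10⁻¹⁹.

AgI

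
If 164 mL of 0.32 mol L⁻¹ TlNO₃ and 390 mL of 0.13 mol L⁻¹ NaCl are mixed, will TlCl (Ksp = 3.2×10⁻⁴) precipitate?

Yes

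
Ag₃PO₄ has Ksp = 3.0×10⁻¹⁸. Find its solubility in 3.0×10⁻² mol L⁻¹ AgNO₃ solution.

Ag₃PO₄(s) ⇌ 3 Ag⁺(aq) + PO₄³⁻(aq)
The solution already contains Ag⁺ at 3.0×10⁻² mol L⁻¹. Let s be the molar solubility of Ag₃PO₄.
[Ag⁺] ≈ 3.0×10⁻² mol L⁻¹ (common ion dominates); [PO₄³⁻] = s.
Ksp = [Ag⁺]^3[PO₄³⁻] = (3.0×10⁻²)^3s
s = 3.0×10⁻¹⁸ / (3.0×10⁻²)^3 = 1.1×10⁻¹³
s = 1.1×10⁻¹³ mol L⁻¹

1.1×10⁻¹³ M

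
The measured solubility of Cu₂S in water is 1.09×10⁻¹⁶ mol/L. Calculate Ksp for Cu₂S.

Ksp = 5.18×10⁻⁴⁸

Cu₂S(s) ⇌ 2 Cu⁺(aq) + S²⁻(aq)
Call the molar solubility s, so that [Cu⁺] = 2s and [S²⁻] = s.
Ksp = [Cu⁺]^2[S²⁻] = (2s)^2 · s = 4s^3
Ksp = 4 × (1.09×10⁻¹⁶)^3 = 5.18×10⁻⁴⁸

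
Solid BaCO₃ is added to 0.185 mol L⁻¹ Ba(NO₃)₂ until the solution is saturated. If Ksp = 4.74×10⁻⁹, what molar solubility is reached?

2.56×10⁻⁸ M

BaCO₃(s) ⇌ Ba²⁺(aq) + CO₃²⁻(aq)
Let s be the solubility of BaCO₃ here. The common ion gives [Ba²⁺] ≈ 0.185 mol L⁻¹, and [CO₃²⁻] = s.
Ksp = [Ba²⁺][CO₃²⁻] = (0.185)s
s = 4.74×10⁻⁹ / (0.185) = 2.56×10⁻⁸
s = 2.56×10⁻⁸ mol L⁻¹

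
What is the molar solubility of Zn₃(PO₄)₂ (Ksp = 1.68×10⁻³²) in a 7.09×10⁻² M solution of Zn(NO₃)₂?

Zn₃(PO₄)₂(s) ⇌ 3 Zn²⁺(aq) + 2 PO₄³⁻(aq)
Let s be the solubility of Zn₃(PO₄)₂ here. The common ion gives [Zn²⁺] ≈ 7.09×10⁻² M, and [PO₄³⁻] = 2s.
Ksp = [Zn²⁺]^3[PO₄³⁻]^2 = (7.09×10⁻²)^3(2s)^2
(2s)^2 = 1.68×10⁻³² / (7.09×10⁻²)^3 = 4.71×10⁻²⁹
s = 3.43×10⁻¹⁵ M

3.43×10⁻¹⁵ M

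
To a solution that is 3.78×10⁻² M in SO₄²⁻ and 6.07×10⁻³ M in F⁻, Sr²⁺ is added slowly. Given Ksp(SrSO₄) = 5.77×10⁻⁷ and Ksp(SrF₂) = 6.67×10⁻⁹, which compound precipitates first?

SrSO₄

The threshold for precipitation is Q = Ksp.
For SrSO₄: [Sr²⁺] = (Ksp/[SO₄²⁻]) = 1.53×10⁻⁵ M
For SrF₂: [Sr²⁺] = (Ksp/[F⁻]^2) = 1.81×10⁻⁴ M
Since SrSO₄ needs less Sr²⁺ to reach saturation, it precipitates first.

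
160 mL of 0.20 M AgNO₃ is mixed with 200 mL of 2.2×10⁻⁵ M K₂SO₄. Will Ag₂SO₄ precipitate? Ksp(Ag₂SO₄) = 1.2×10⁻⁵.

After mixing, V = 160 mL + 200 mL = 360 mL.
[Ag⁺] = (0.20)(160)/360 = 8.9×10⁻² M
[SO₄²⁻] = (2.2×10⁻⁵)(200)/360 = 1.2×10⁻⁵ M
Q = [Ag⁺]^2[SO₄²⁻] = 9.7×10⁻⁸
Q = 9.7×10⁻⁸ < Ksp = 1.2×10⁻⁵, so the solution is unsaturated and no precipitate forms.

No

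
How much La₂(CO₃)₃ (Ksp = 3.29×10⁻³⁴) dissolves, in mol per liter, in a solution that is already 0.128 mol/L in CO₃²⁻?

La₂(CO₃)₃(s) ⇌ 2 La³⁺(aq) + 3 CO₃²⁻(aq)
With CO₃²⁻ already at 0.128 mol/L and s small, take [CO₃²⁻] ≈ 0.128 mol/L and [La³⁺] = 2s.
Ksp = [La³⁺]^2[CO₃²⁻]^3 = (2s)^2(0.128)^3
(2s)^2 = 3.29×10⁻³⁴ / (0.128)^3 = 1.57×10⁻³¹
s = 1.98×10⁻¹⁶ mol/L

1.98×10⁻¹⁶ M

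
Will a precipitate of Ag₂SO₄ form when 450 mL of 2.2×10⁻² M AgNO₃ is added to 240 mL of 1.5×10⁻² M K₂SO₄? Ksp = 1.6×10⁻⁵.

After mixing, V = 450 mL + 240 mL = 690 mL.
[Ag⁺] = (2.2×10⁻²)(450)/690 = 1.4×10⁻² M
[SO₄²⁻] = (1.5×10⁻²)(240)/690 = 5.2×10⁻³ M
Q = [Ag⁺]^2[SO₄²⁻] = 1.1×10⁻⁶
Since Q (1.1×10⁻⁶) is less than Ksp (1.6×10⁻⁵), no Ag₂SO₄ precipitates.

No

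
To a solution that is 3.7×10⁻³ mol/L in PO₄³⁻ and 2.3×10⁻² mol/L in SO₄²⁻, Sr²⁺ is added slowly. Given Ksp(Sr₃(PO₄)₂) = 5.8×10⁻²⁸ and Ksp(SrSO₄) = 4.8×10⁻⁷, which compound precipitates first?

Each salt precipitates once Q = Ksp for that salt.
For Sr₃(PO₄)₂: [Sr²⁺] = (Ksp/[PO₄³⁻]^2)^(1/3) = 3.5×10⁻⁸ mol/L
For SrSO₄: [Sr²⁺] = (Ksp/[SO₄²⁻]) = 2.1×10⁻⁵ mol/L
Since Sr₃(PO₄)₂ needs less Sr²⁺ to reach saturation, it precipitates first.

Sr₃(PO₄)₂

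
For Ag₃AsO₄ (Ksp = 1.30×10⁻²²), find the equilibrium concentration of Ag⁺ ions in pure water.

Ag₃AsO₄(s) ⇌ 3 Ag⁺(aq) + AsO₄³⁻(aq)
With molar solubility s: [Ag⁺] = 3s, [AsO₄³⁻] = s.
Ksp = [Ag⁺]^3[AsO₄³⁻] = (3s)^3 · s = 27s^4 = 1.30×10⁻²²
s = 1.48×10⁻⁶ mol L⁻¹
[Ag⁺] = 3s = 4.44×10⁻⁶ mol L⁻¹

4.44×10⁻⁶ M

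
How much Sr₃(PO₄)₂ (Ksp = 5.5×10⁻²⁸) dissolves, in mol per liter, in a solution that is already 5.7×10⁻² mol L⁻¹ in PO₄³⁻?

1.8×10⁻⁹ M

Sr₃(PO₄)₂(s) ⇌ 3 Sr²⁺(aq) + 2 PO₄³⁻(aq)
With PO₄³⁻ already at 5.7×10⁻² mol L⁻¹ and s small, take [PO₄³⁻] ≈ 5.7×10⁻² mol L⁻¹ and [Sr²⁺] = 3s.
Ksp = [Sr²⁺]^3[PO₄³⁻]^2 = (3s)^3(5.7×10⁻²)^2
(3s)^3 = 5.5×10⁻²⁸ / (5.7×10⁻²)^2 = 1.7×10⁻²⁵
s = 1.8×10⁻⁹ mol L⁻¹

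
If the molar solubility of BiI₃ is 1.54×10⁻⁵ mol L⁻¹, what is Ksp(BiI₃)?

BiI₃(s) ⇌ Bi³⁺(aq) + 3 I⁻(aq)
Let s be the molar solubility. Then [Bi³⁺] = s and [I⁻] = 3s.
Ksp = [Bi³⁺][I⁻]^3 = s · (3s)^3 = 27s^4
Ksp = 27 × (1.54×10⁻⁵)^4 = 1.52×10⁻¹⁸

Ksp = 1.52×10⁻¹⁸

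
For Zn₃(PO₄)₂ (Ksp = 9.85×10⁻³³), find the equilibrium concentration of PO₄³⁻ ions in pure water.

Zn₃(PO₄)₂(s) ⇌ 3 Zn²⁺(aq) + 2 PO₄³⁻(aq)
Call the molar solubility s, so that [Zn²⁺] = 3s and [PO₄³⁻] = 2s.
Ksp = [Zn²⁺]^3[PO₄³⁻]^2 = (3s)^3 · (2s)^2 = 108s^5 = 9.85×10⁻³³
s = 1.56×10⁻⁷ mol/L
[PO₄³⁻] = 2s = 3.11×10⁻⁷ mol/L

3.11×10⁻⁷ M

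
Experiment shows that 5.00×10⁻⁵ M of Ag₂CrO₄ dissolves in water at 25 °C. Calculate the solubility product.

Ksp = 5.00×10⁻¹³

Ag₂CrO₄(s) ⇌ 2 Ag⁺(aq) + CrO₄²⁻(aq)
Let s be the molar solubility. Then [Ag⁺] = 2s and [CrO₄²⁻] = s.
Ksp = [Ag⁺]^2[CrO₄²⁻] = (2s)^2 · s = 4s^3
Ksp = 4 × (5.00×10⁻⁵)^3 = 5.00×10⁻¹³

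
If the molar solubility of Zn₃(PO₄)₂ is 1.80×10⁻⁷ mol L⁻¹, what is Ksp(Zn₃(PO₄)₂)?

Zn₃(PO₄)₂(s) ⇌ 3 Zn²⁺(aq) + 2 PO₄³⁻(aq)
For each mole of Zn₃(PO₄)₂ that dissolves per liter, [Zn²⁺] = 3s and [PO₄³⁻] = 2s; let s denote this solubility.
Ksp = [Zn²⁺]^3[PO₄³⁻]^2 = (3s)^3 · (2s)^2 = 108s^5
Ksp = 108 × (1.80×10⁻⁷)^5 = 2.04×10⁻³²

Ksp = 2.04×10⁻³²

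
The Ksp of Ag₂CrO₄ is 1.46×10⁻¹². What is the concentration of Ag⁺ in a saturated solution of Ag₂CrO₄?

Ag₂CrO₄(s) ⇌ 2 Ag⁺(aq) + CrO₄²⁻(aq)
With molar solubility s: [Ag⁺] = 2s, [CrO₄²⁻] = s.
Ksp = [Ag⁺]^2[CrO₄²⁻] = (2s)^2 · s = 4s^3 = 1.46×10⁻¹²
s = 7.15×10⁻⁵ mol L⁻¹
[Ag⁺] = 2s = 1.43×10⁻⁴ mol L⁻¹

1.43×10⁻⁴ M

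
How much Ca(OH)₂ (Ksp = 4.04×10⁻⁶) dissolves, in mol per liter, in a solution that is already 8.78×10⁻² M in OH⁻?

5.24×10⁻⁴ M

Ca(OH)₂(s) ⇌ Ca²⁺(aq) + 2 OH⁻(aq)
OH⁻ is already present at 8.78×10⁻² M. If s mol/L of Ca(OH)₂ dissolves, [Ca²⁺] = s while [OH⁻] ≈ 8.78×10⁻² M.
Ksp = [Ca²⁺][OH⁻]^2 = s(8.78×10⁻²)^2
s = 4.04×10⁻⁶ / (8.78×10⁻²)^2 = 5.24×10⁻⁴
s = 5.24×10⁻⁴ M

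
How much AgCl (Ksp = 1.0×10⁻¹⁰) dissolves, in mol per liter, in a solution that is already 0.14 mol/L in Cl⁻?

7.1×10⁻¹⁰ M

AgCl(s) ⇌ Ag⁺(aq) + Cl⁻(aq)
Cl⁻ is already present at 0.14 mol/L. If s mol/L of AgCl dissolves, [Ag⁺] = s while [Cl⁻] ≈ 0.14 mol/L.
Ksp = [Ag⁺][Cl⁻] = s(0.14)
s = 1.0×10⁻¹⁰ / (0.14) = 7.1×10⁻¹⁰
s = 7.1×10⁻¹⁰ mol/L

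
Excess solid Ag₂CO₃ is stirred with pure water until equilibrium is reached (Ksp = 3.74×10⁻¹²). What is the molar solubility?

Ag₂CO₃(s) ⇌ 2 Ag⁺(aq) + CO₃²⁻(aq)
For each mole of Ag₂CO₃ that dissolves per liter, [Ag⁺] = 2s and [CO₃²⁻] = s; let s denote this solubility.
Ksp = [Ag⁺]^2[CO₃²⁻] = (2s)^2 · s = 4s^3
4s^3 = 3.74×10⁻¹²  ⇒  s^3 = 9.35×10⁻¹³
s = 9.78×10⁻⁵ mol L⁻¹

9.78×10⁻⁵ M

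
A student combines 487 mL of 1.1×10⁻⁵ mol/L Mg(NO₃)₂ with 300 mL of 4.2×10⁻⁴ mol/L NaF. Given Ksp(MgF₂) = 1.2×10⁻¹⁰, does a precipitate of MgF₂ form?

No

The combined volume is 787 mL.
[Mg²⁺] = (1.1×10⁻⁵)(487)/787 = 6.8×10⁻⁶ mol/L
[F⁻] = (4.2×10⁻⁴)(300)/787 = 1.6×10⁻⁴ mol/L
Q = [Mg²⁺][F⁻]^2 = 1.7×10⁻¹³
Q = 1.7×10⁻¹³ < Ksp = 1.2×10⁻¹⁰, so the solution is unsaturated and no precipitate forms.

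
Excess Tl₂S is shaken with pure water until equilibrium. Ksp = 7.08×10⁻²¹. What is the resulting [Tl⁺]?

2.42×10⁻⁷ M

Tl₂S(s) ⇌ 2 Tl⁺(aq) + S²⁻(aq)
For each mole of Tl₂S that dissolves per liter, [Tl⁺] = 2s and [S²⁻] = s; let s denote this solubility.
Ksp = [Tl⁺]^2[S²⁻] = (2s)^2 · s = 4s^3 = 7.08×10⁻²¹
s = 1.21×10⁻⁷ mol/L
[Tl⁺] = 2s = 2.42×10⁻⁷ mol/L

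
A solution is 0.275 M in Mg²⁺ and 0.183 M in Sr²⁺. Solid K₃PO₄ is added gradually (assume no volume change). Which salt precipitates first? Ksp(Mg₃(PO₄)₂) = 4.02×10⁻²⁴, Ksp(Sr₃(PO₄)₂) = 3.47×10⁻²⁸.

Precipitation begins when Q = Ksp.
For Mg₃(PO₄)₂: [PO₄³⁻] = (Ksp/[Mg²⁺]^3)^(1/2) = 1.39×10⁻¹¹ M
For Sr₃(PO₄)₂: [PO₄³⁻] = (Ksp/[Sr²⁺]^3)^(1/2) = 2.38×10⁻¹³ M
Since Sr₃(PO₄)₂ needs less PO₄³⁻ to reach saturation, it precipitates first.

Sr₃(PO₄)₂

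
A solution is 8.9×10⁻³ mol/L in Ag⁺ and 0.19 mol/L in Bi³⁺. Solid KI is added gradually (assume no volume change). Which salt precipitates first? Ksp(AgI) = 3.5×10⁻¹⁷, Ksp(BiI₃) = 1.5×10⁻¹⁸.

AgI

The threshold for precipitation is Q = Ksp.
For AgI: [I⁻] = (Ksp/[Ag⁺]) = 3.9×10⁻¹⁵ mol/L
For BiI₃: [I⁻] = (Ksp/[Bi³⁺])^(1/3) = 2.0×10⁻⁶ mol/L
Since AgI needs less I⁻ to reach saturation, it precipitates first.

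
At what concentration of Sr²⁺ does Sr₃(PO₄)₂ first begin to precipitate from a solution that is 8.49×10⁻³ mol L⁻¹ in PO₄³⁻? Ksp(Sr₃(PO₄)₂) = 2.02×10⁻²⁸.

1.41×10⁻⁸ M

Each salt precipitates once Q = Ksp for that salt.
Sr₃(PO₄)₂(s) ⇌ 3 Sr²⁺(aq) + 2 PO₄³⁻(aq)
Ksp = [Sr²⁺]^3[PO₄³⁻]^2 = [Sr²⁺]^3(8.49×10⁻³)^2
[Sr²⁺]^3 = 2.02×10⁻²⁸ / (8.49×10⁻³)^2 = 2.80×10⁻²⁴
[Sr²⁺] = 1.41×10⁻⁸ mol L⁻¹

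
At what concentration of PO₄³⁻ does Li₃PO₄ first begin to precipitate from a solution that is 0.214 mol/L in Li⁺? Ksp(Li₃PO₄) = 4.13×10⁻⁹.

Precipitation begins when Q = Ksp.
Li₃PO₄(s) ⇌ 3 Li⁺(aq) + PO₄³⁻(aq)
Ksp = [Li⁺]^3[PO₄³⁻] = [PO₄³⁻](0.214)^3
[PO₄³⁻] = 4.13×10⁻⁹ / (0.214)^3 = 4.21×10⁻⁷
[PO₄³⁻] = 4.21×10⁻⁷ mol/L

4.21×10⁻⁷ M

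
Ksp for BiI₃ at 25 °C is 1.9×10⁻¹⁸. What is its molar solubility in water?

1.6×10⁻⁵ M

BiI₃(s) ⇌ Bi³⁺(aq) + 3 I⁻(aq)
If s mol/L of BiI₃ dissolves, [Bi³⁺] = s and [I⁻] = 3s.
Ksp = [Bi³⁺][I⁻]^3 = s · (3s)^3 = 27s^4
27s^4 = 1.9×10⁻¹⁸  ⇒  s^4 = 7.0×10⁻²⁰
s = (7.0×10⁻²⁰)^(1/4) = 1.6×10⁻⁵ M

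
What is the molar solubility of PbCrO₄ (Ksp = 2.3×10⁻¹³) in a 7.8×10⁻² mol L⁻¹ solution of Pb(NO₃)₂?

2.9×10⁻¹² M

PbCrO₄(s) ⇌ Pb²⁺(aq) + CrO₄²⁻(aq)
Pb²⁺ is already present at 7.8×10⁻² mol L⁻¹. If s mol/L of PbCrO₄ dissolves, [CrO₄²⁻] = s while [Pb²⁺] ≈ 7.8×10⁻² mol L⁻¹.
Ksp = [Pb²⁺][CrO₄²⁻] = (7.8×10⁻²)s
s = 2.3×10⁻¹³ / (7.8×10⁻²) = 2.9×10⁻¹²
s = 2.9×10⁻¹² mol L⁻¹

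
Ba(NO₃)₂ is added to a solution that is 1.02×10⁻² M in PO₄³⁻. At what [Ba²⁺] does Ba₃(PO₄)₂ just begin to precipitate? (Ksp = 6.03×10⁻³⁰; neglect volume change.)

Precipitation begins when Q = Ksp.
Ba₃(PO₄)₂(s) ⇌ 3 Ba²⁺(aq) + 2 PO₄³⁻(aq)
Ksp = [Ba²⁺]^3[PO₄³⁻]^2 = [Ba²⁺]^3(1.02×10⁻²)^2
[Ba²⁺]^3 = 6.03×10⁻³⁰ / (1.02×10⁻²)^2 = 5.80×10⁻²⁶
[Ba²⁺] = 3.87×10⁻⁹ M

3.87×10⁻⁹ M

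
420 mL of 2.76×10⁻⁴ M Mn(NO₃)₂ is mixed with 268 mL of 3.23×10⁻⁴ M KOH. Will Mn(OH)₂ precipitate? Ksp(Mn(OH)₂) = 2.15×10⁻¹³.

Yes

After mixing, V = 420 mL + 268 mL = 688 mL.
[Mn²⁺] = (2.76×10⁻⁴)(420)/688 = 1.68×10⁻⁴ M
[OH⁻] = (3.23×10⁻⁴)(268)/688 = 1.26×10⁻⁴ M
Q = [Mn²⁺][OH⁻]^2 = 2.67×10⁻¹²
Q = 2.67×10⁻¹² > Ksp = 2.15×10⁻¹³, so the solution is supersaturated and Mn(OH)₂ precipitates.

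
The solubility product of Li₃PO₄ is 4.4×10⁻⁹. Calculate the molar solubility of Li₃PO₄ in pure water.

Li₃PO₄(s) ⇌ 3 Li⁺(aq) + PO₄³⁻(aq)
Let s be the molar solubility. Then [Li⁺] = 3s and [PO₄³⁻] = s.
Ksp = [Li⁺]^3[PO₄³⁻] = (3s)^3 · s = 27s^4
27s^4 = 4.4×10⁻⁹  ⇒  s^4 = 1.6×10⁻¹⁰
Taking the 4th root, s = 3.6×10⁻³ mol L⁻¹.

3.6×10⁻³ M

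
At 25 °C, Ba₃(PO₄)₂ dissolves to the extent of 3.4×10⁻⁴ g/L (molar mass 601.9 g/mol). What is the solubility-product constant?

s = (3.4×10⁻⁴ g L⁻¹)/(601.9 g mol⁻¹) = 5.649×10⁻⁷ M
Ba₃(PO₄)₂(s) ⇌ 3 Ba²⁺(aq) + 2 PO₄³⁻(aq)
For each mole of Ba₃(PO₄)₂ that dissolves per liter, [Ba²⁺] = 3s and [PO₄³⁻] = 2s; let s denote this solubility.
Ksp = [Ba²⁺]^3[PO₄³⁻]^2 = (3s)^3 · (2s)^2 = 108s^5
Ksp = 108 × (5.649×10⁻⁷)^5 = 6.2×10⁻³⁰

Ksp = 6.2×10⁻³⁰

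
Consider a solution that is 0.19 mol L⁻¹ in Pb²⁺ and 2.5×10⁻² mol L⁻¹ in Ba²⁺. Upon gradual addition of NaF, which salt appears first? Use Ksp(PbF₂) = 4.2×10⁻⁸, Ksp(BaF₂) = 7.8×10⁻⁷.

Precipitation begins when Q = Ksp.
For PbF₂: [F⁻] = (Ksp/[Pb²⁺])^(1/2) = 4.7×10⁻⁴ mol L⁻¹
For BaF₂: [F⁻] = (Ksp/[Ba²⁺])^(1/2) = 5.6×10⁻³ mol L⁻¹
The smaller threshold [F⁻] is reached first, so PbF₂ precipitates first.

PbF₂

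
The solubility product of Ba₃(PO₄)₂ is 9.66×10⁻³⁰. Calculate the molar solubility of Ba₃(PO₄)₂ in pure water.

Ba₃(PO₄)₂(s) ⇌ 3 Ba²⁺(aq) + 2 PO₄³⁻(aq)
Call the molar solubility s, so that [Ba²⁺] = 3s and [PO₄³⁻] = 2s.
Ksp = [Ba²⁺]^3[PO₄³⁻]^2 = (3s)^3 · (2s)^2 = 108s^5
108s^5 = 9.66×10⁻³⁰  ⇒  s^5 = 8.94×10⁻³²
s = 6.17×10⁻⁷ M

6.17×10⁻⁷ M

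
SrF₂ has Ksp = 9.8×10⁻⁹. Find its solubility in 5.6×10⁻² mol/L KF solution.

3.1×10⁻⁶ M

SrF₂(s) ⇌ Sr²⁺(aq) + 2 F⁻(aq)
Let s be the solubility of SrF₂ here. The common ion gives [F⁻] ≈ 5.6×10⁻² mol/L, and [Sr²⁺] = s.
Ksp = [Sr²⁺][F⁻]^2 = s(5.6×10⁻²)^2
s = 9.8×10⁻⁹ / (5.6×10⁻²)^2 = 3.1×10⁻⁶
s = 3.1×10⁻⁶ mol/L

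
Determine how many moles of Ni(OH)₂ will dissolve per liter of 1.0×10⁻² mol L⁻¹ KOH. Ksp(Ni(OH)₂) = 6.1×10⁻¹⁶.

6.1×10⁻¹² M

Ni(OH)₂(s) ⇌ Ni²⁺(aq) + 2 OH⁻(aq)
The solution already contains OH⁻ at 1.0×10⁻² mol L⁻¹. Let s be the molar solubility of Ni(OH)₂.
[OH⁻] ≈ 1.0×10⁻² mol L⁻¹ (common ion dominates); [Ni²⁺] = s.
Ksp = [Ni²⁺][OH⁻]^2 = s(1.0×10⁻²)^2
s = 6.1×10⁻¹⁶ / (1.0×10⁻²)^2 = 6.1×10⁻¹²
s = 6.1×10⁻¹² mol L⁻¹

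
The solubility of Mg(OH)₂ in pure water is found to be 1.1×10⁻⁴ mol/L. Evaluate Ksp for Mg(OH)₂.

Mg(OH)₂(s) ⇌ Mg²⁺(aq) + 2 OH⁻(aq)
If s mol/L of Mg(OH)₂ dissolves, [Mg²⁺] = s and [OH⁻] = 2s.
Ksp = [Mg²⁺][OH⁻]^2 = s · (2s)^2 = 4s^3
Ksp = 4 × (1.1×10⁻⁴)^3 = 5.3×10⁻¹²

Ksp = 5.3×10⁻¹²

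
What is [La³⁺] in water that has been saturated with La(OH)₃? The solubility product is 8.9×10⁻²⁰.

La(OH)₃(s) ⇌ La³⁺(aq) + 3 OH⁻(aq)
If s mol/L of La(OH)₃ dissolves, [La³⁺] = s and [OH⁻] = 3s.
Ksp = [La³⁺][OH⁻]^3 = s · (3s)^3 = 27s^4 = 8.9×10⁻²⁰
s = 7.6×10⁻⁶ M
[La³⁺] = s = 7.6×10⁻⁶ M

7.6×10⁻⁶ M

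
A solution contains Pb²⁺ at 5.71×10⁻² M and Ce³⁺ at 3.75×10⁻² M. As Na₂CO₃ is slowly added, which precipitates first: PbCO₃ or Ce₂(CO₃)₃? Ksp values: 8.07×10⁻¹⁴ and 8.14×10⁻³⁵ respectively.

PbCO₃

The threshold for precipitation is Q = Ksp.
For PbCO₃: [CO₃²⁻] = (Ksp/[Pb²⁺]) = 1.41×10⁻¹² M
For Ce₂(CO₃)₃: [CO₃²⁻] = (Ksp/[Ce³⁺]^2)^(1/3) = 3.87×10⁻¹¹ M
PbCO₃ requires the lower [CO₃²⁻], so it precipitates first.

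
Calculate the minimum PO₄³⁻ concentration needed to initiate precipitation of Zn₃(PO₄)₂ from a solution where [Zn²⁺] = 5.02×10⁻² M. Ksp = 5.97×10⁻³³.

6.87×10⁻¹⁵ M

Precipitation begins when Q = Ksp.
Zn₃(PO₄)₂(s) ⇌ 3 Zn²⁺(aq) + 2 PO₄³⁻(aq)
Ksp = [Zn²⁺]^3[PO₄³⁻]^2 = [PO₄³⁻]^2(5.02×10⁻²)^3
[PO₄³⁻]^2 = 5.97×10⁻³³ / (5.02×10⁻²)^3 = 4.72×10⁻²⁹
[PO₄³⁻] = 6.87×10⁻¹⁵ M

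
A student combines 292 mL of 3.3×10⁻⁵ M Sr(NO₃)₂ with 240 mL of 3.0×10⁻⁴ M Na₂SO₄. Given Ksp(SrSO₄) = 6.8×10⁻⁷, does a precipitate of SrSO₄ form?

Total volume after mixing = 292 + 240 = 532 mL.
[Sr²⁺] = (3.3×10⁻⁵)(292)/532 = 1.8×10⁻⁵ M
[SO₄²⁻] = (3.0×10⁻⁴)(240)/532 = 1.4×10⁻⁴ M
Q = [Sr²⁺][SO₄²⁻] = 2.5×10⁻⁹
Q < Ksp (2.5×10⁻⁹ vs 6.8×10⁻⁷); the solution remains unsaturated and no precipitate forms.

No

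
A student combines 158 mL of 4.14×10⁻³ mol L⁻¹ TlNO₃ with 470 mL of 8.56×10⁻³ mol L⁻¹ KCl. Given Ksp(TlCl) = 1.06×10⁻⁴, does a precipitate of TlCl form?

No

Total volume after mixing = 158 + 470 = 628 mL.
[Tl⁺] = (4.14×10⁻³)(158)/628 = 1.04×10⁻³ mol L⁻¹
[Cl⁻] = (8.56×10⁻³)(470)/628 = 6.41×10⁻³ mol L⁻¹
Q = [Tl⁺][Cl⁻] = 6.67×10⁻⁶
Since Q (6.67×10⁻⁶) is less than Ksp (1.06×10⁻⁴), no TlCl precipitates.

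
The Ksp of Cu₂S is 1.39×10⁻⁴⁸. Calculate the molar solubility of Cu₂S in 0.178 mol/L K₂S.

1.40×10⁻²⁴ M

Cu₂S(s) ⇌ 2 Cu⁺(aq) + S²⁻(aq)
The solution already contains S²⁻ at 0.178 mol/L. Let s be the molar solubility of Cu₂S.
[S²⁻] ≈ 0.178 mol/L (common ion dominates); [Cu⁺] = 2s.
Ksp = [Cu⁺]^2[S²⁻] = (2s)^2(0.178)
(2s)^2 = 1.39×10⁻⁴⁸ / (0.178) = 7.81×10⁻⁴⁸
s = 1.40×10⁻²⁴ mol/L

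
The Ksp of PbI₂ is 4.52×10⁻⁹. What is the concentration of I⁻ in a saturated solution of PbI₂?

PbI₂(s) ⇌ Pb²⁺(aq) + 2 I⁻(aq)
Let s be the molar solubility. Then [Pb²⁺] = s and [I⁻] = 2s.
Ksp = [Pb²⁺][I⁻]^2 = s · (2s)^2 = 4s^3 = 4.52×10⁻⁹
s = 1.04×10⁻³ M
[I⁻] = 2s = 2.08×10⁻³ M

2.08×10⁻³ M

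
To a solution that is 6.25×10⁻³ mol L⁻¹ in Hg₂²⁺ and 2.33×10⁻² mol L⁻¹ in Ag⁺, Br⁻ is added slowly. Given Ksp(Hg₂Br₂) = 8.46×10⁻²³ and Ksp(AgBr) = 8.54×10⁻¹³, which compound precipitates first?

AgBr

A salt starts to precipitate once the ion product Q reaches its Ksp.
For Hg₂Br₂: [Br⁻] = (Ksp/[Hg₂²⁺])^(1/2) = 1.16×10⁻¹⁰ mol L⁻¹
For AgBr: [Br⁻] = (Ksp/[Ag⁺]) = 3.67×10⁻¹¹ mol L⁻¹
AgBr requires the lower [Br⁻], so it precipitates first.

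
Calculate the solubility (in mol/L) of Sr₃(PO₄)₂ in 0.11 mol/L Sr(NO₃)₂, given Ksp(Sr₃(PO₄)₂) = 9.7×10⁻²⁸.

Sr₃(PO₄)₂(s) ⇌ 3 Sr²⁺(aq) + 2 PO₄³⁻(aq)
The solution already contains Sr²⁺ at 0.11 mol/L. Let s be the molar solubility of Sr₃(PO₄)₂.
[Sr²⁺] ≈ 0.11 mol/L (common ion dominates); [PO₄³⁻] = 2s.
Ksp = [Sr²⁺]^3[PO₄³⁻]^2 = (0.11)^3(2s)^2
(2s)^2 = 9.7×10⁻²⁸ / (0.11)^3 = 7.3×10⁻²⁵
s = 4.3×10⁻¹³ mol/L

4.3×10⁻¹³ M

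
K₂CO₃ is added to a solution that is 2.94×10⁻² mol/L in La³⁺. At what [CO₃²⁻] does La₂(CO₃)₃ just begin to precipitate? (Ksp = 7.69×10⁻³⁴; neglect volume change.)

9.62×10⁻¹¹ M

Precipitation of each salt begins when its ion product equals Ksp.
La₂(CO₃)₃(s) ⇌ 2 La³⁺(aq) + 3 CO₃²⁻(aq)
Ksp = [La³⁺]^2[CO₃²⁻]^3 = [CO₃²⁻]^3(2.94×10⁻²)^2
[CO₃²⁻]^3 = 7.69×10⁻³⁴ / (2.94×10⁻²)^2 = 8.90×10⁻³¹
[CO₃²⁻] = 9.62×10⁻¹¹ mol/L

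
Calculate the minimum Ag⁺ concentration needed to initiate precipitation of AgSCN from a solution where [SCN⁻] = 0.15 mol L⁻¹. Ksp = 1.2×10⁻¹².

8.0×10⁻¹² M

Each salt precipitates once Q = Ksp for that salt.
AgSCN(s) ⇌ Ag⁺(aq) + SCN⁻(aq)
Ksp = [Ag⁺][SCN⁻] = [Ag⁺](0.15)
[Ag⁺] = 1.2×10⁻¹² / (0.15) = 8.0×10⁻¹²
[Ag⁺] = 8.0×10⁻¹² mol L⁻¹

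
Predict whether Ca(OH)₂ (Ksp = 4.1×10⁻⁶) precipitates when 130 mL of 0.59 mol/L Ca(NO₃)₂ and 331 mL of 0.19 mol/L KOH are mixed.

After mixing, V = 130 mL + 331 mL = 461 mL.
[Ca²⁺] = (0.59)(130)/461 = 0.17 mol/L
[OH⁻] = (0.19)(331)/461 = 0.14 mol/L
Q = [Ca²⁺][OH⁻]^2 = 3.1×10⁻³
Since Q (3.1×10⁻³) exceeds Ksp (4.1×10⁻⁶), Ca(OH)₂ will precipitate.

Yes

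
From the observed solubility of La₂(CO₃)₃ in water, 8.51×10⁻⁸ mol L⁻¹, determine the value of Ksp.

La₂(CO₃)₃(s) ⇌ 2 La³⁺(aq) + 3 CO₃²⁻(aq)
Let s be the molar solubility. Then [La³⁺] = 2s and [CO₃²⁻] = 3s.
Ksp = [La³⁺]^2[CO₃²⁻]^3 = (2s)^2 · (3s)^3 = 108s^5
Ksp = 108 × (8.51×10⁻⁸)^5 = 4.82×10⁻³⁴

Ksp = 4.82×10⁻³⁴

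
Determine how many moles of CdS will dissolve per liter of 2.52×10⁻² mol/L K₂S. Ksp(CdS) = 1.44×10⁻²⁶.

5.71×10⁻²⁵ M

CdS(s) ⇌ Cd²⁺(aq) + S²⁻(aq)
Let s be the solubility of CdS here. The common ion gives [S²⁻] ≈ 2.52×10⁻² mol/L, and [Cd²⁺] = s.
Ksp = [Cd²⁺][S²⁻] = s(2.52×10⁻²)
s = 1.44×10⁻²⁶ / (2.52×10⁻²) = 5.71×10⁻²⁵
s = 5.71×10⁻²⁵ mol/L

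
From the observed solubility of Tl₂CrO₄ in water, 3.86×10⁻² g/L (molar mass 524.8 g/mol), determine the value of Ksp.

Ksp = 1.59×10⁻¹²

s = (3.86×10⁻² g L⁻¹)/(524.8 g mol⁻¹) = 7.3552×10⁻⁵ M
Tl₂CrO₄(s) ⇌ 2 Tl⁺(aq) + CrO₄²⁻(aq)
Let s be the molar solubility. Then [Tl⁺] = 2s and [CrO₄²⁻] = s.
Ksp = [Tl⁺]^2[CrO₄²⁻] = (2s)^2 · s = 4s^3
Ksp = 4 × (7.3552×10⁻⁵)^3 = 1.59×10⁻¹²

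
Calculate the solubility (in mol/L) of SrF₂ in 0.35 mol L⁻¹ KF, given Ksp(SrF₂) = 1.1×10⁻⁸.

9.0×10⁻⁸ M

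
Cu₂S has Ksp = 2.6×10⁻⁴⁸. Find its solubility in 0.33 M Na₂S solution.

Cu₂S(s) ⇌ 2 Cu⁺(aq) + S²⁻(aq)
With S²⁻ already at 0.33 M and s small, take [S²⁻] ≈ 0.33 M and [Cu⁺] = 2s.
Ksp = [Cu⁺]^2[S²⁻] = (2s)^2(0.33)
(2s)^2 = 2.6×10⁻⁴⁸ / (0.33) = 7.9×10⁻⁴⁸
s = 1.4×10⁻²⁴ M

1.4×10⁻²⁴ M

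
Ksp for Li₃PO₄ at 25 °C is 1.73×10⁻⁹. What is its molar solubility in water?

Li₃PO₄(s) ⇌ 3 Li⁺(aq) + PO₄³⁻(aq)
With molar solubility s: [Li⁺] = 3s, [PO₄³⁻] = s.
Ksp = [Li⁺]^3[PO₄³⁻] = (3s)^3 · s = 27s^4
27s^4 = 1.73×10⁻⁹  ⇒  s^4 = 6.41×10⁻¹¹
Taking the 4th root, s = 2.83×10⁻³ mol L⁻¹.

2.83×10⁻³ M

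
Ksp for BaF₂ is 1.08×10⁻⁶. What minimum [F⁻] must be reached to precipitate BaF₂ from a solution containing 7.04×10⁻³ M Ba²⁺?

Precipitation begins when Q = Ksp.
BaF₂(s) ⇌ Ba²⁺(aq) + 2 F⁻(aq)
Ksp = [Ba²⁺][F⁻]^2 = [F⁻]^2(7.04×10⁻³)
[F⁻]^2 = 1.08×10⁻⁶ / (7.04×10⁻³) = 1.53×10⁻⁴
[F⁻] = 1.24×10⁻² M

1.24×10⁻² M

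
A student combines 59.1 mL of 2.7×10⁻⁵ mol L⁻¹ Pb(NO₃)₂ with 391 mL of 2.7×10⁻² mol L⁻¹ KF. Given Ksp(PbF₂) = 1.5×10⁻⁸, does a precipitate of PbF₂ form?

After mixing, V = 59.1 mL + 391 mL = 450.1 mL.
[Pb²⁺] = (2.7×10⁻⁵)(59.1)/450.1 = 3.5×10⁻⁶ mol L⁻¹
[F⁻] = (2.7×10⁻²)(391)/450.1 = 2.3×10⁻² mol L⁻¹
Q = [Pb²⁺][F⁻]^2 = 2.0×10⁻⁹
Q < Ksp (2.0×10⁻⁹ vs 1.5×10⁻⁸); the solution remains unsaturated and no precipitate forms.

No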